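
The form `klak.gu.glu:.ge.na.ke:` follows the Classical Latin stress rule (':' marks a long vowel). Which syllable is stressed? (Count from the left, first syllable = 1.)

Classical Latin: stress the penult if heavy (long vowel or closed), else the antepenult.
Weights: 4 ge L, 5 na L, 6 ke: H.
The penult (syllable 5, na) is light, so stress falls on the antepenult (syllable 4, ge).
Stress on syllable 4: klak.gu.glu:.ˈge.na.ke:.

4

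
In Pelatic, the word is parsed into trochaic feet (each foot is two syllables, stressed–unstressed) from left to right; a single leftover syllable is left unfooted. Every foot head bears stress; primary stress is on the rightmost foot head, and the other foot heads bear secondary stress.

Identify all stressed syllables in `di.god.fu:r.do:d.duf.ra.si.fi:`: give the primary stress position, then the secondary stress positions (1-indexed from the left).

primary 7, secondary 1, 3, 5

Parse left to right into trochaic (ˈσσ) feet: (ˈdi.god) (ˈfu:r.do:d) (ˈduf.ra) (ˈsi.fi:).
Foot heads (stressed positions): 1, 3, 5, 7.
End Rule Rightmost: primary stress on the rightmost head = syllable 7.
Secondary stress on 1, 3, 5: ˌdi.god.ˌfu:r.do:d.ˌduf.ra.ˈsi.fi:.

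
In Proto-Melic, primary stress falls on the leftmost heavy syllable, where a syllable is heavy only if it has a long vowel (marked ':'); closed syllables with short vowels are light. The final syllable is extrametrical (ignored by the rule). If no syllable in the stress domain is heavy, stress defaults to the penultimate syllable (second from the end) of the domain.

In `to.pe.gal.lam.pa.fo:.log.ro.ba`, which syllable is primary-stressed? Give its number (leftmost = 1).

6

The final syllable (9, ba) is extrametrical; the stress domain is syllables 1–8.
Weights: 1 to L, 2 pe L, 3 gal L, 4 lam L, 5 pa L, 6 fo: H, 7 log L, 8 ro L.
Heavy syllables in the domain: 6. The leftmost is syllable 6 (fo:).
Primary stress: syllable 6 → to.pe.gal.lam.pa.ˈfo:.log.ro.ba.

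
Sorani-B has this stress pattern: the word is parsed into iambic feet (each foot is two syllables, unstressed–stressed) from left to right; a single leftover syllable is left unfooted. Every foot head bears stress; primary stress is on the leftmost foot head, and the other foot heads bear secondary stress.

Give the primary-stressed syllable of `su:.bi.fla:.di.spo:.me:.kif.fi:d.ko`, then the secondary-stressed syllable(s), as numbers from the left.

Parse left to right into iambic (σˈσ) feet: (su:.ˈbi) (fla:.ˈdi) (spo:.ˈme:) (kif.ˈfi:d) ko. Syllable 9 is left unfooted.
Foot heads (stressed positions): 2, 4, 6, 8.
End Rule Leftmost: primary stress on the leftmost head = syllable 2.
Secondary stress on 4, 6, 8: su:.ˈbi.fla:.ˌdi.spo:.ˌme:.kif.ˌfi:d.ko.

primary 2, secondary 4, 6, 8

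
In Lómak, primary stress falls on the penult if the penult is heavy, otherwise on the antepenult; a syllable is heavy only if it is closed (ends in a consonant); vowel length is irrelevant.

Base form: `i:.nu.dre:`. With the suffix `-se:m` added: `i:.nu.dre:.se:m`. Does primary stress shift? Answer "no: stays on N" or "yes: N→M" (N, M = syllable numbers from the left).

yes: 1→2

Base `i:.nu.dre:` (3 syllables):
  Weights: 1 i: L, 2 nu L, 3 dre: L.
  The penult (syllable 2, nu) is light, so stress falls on the antepenult (syllable 1, i:).
  → primary stress on syllable 1.
Suffixed `i:.nu.dre:.se:m` (4 syllables):
  Weights: 2 nu L, 3 dre: L, 4 se:m H.
  The penult (syllable 3, dre:) is light, so stress falls on the antepenult (syllable 2, nu).
  → primary stress on syllable 2.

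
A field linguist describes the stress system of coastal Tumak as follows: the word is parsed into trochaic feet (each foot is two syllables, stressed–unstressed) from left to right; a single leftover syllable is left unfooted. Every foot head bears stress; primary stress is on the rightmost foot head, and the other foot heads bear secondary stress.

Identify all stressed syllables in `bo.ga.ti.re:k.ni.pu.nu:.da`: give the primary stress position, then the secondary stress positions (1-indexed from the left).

primary 7, secondary 1, 3, 5

Parse left to right into trochaic (ˈσσ) feet: (ˈbo.ga) (ˈti.re:k) (ˈni.pu) (ˈnu:.da).
Foot heads (stressed positions): 1, 3, 5, 7.
End Rule Rightmost: primary stress on the rightmost head = syllable 7.
Secondary stress on 1, 3, 5: ˌbo.ga.ˌti.re:k.ˌni.pu.ˈnu:.da.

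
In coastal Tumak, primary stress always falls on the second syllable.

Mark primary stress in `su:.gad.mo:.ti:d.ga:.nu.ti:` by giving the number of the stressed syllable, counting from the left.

2

The word has 7 syllables; the second syllable is syllable 2 (gad).
Primary stress: syllable 2 → su:.ˈgad.mo:.ti:d.ga:.nu.ti:.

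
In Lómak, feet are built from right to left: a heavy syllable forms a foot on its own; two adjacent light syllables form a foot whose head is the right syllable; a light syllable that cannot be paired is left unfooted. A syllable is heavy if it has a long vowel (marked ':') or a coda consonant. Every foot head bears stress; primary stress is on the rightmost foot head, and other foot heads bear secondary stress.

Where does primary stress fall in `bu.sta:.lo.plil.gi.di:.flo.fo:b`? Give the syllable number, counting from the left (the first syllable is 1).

8

Weights: 1 bu L, 2 sta: H, 3 lo L, 4 plil H, 5 gi L, 6 di: H, 7 flo L, 8 fo:b H.
Parse right to left (heavy = foot alone; LL = one foot; stranded L unfooted): bu (ˈsta:) lo (ˈplil) gi (ˈdi:) flo (ˈfo:b).
Foot heads: 2, 4, 6, 8.
Primary stress on the rightmost head = syllable 8.
Primary stress: syllable 8 → bu.sta:.lo.plil.gi.di:.flo.ˈfo:b.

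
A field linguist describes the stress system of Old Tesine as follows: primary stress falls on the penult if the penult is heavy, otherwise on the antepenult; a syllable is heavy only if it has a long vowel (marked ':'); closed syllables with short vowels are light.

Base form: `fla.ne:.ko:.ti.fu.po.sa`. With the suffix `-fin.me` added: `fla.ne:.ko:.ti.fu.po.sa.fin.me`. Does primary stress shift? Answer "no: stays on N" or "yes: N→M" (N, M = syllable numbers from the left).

Base `fla.ne:.ko:.ti.fu.po.sa` (7 syllables):
  Weights: 5 fu L, 6 po L, 7 sa L.
  The penult (syllable 6, po) is light, so stress falls on the antepenult (syllable 5, fu).
  → primary stress on syllable 5.
Suffixed `fla.ne:.ko:.ti.fu.po.sa.fin.me` (9 syllables):
  Weights: 7 sa L, 8 fin L, 9 me L.
  The penult (syllable 8, fin) is light, so stress falls on the antepenult (syllable 7, sa).
  → primary stress on syllable 7.

yes: 5→7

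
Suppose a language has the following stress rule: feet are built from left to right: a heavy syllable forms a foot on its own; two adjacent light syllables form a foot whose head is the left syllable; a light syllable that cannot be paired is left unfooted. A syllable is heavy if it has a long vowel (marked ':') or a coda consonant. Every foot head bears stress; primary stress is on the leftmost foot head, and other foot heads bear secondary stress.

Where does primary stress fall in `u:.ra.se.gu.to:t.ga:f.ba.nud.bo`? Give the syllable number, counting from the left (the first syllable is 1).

1

Weights: 1 u: H, 2 ra L, 3 se L, 4 gu L, 5 to:t H, 6 ga:f H, 7 ba L, 8 nud H, 9 bo L.
Parse left to right (heavy = foot alone; LL = one foot; stranded L unfooted): (ˈu:) (ˈra.se) gu (ˈto:t) (ˈga:f) ba (ˈnud) bo.
Foot heads: 1, 2, 5, 6, 8.
Primary stress on the leftmost head = syllable 1.
Primary stress: syllable 1 → ˈu:.ra.se.gu.to:t.ga:f.ba.nud.bo.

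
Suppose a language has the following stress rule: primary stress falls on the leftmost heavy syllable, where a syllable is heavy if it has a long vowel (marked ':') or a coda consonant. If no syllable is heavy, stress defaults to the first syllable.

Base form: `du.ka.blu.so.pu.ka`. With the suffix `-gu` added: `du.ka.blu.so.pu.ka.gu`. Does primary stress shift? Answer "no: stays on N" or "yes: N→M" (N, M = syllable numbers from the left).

Base `du.ka.blu.so.pu.ka` (6 syllables):
  Weights: 1 du L, 2 ka L, 3 blu L, 4 so L, 5 pu L, 6 ka L.
  No heavy syllable in the domain; default to the first syllable = syllable 1.
  → primary stress on syllable 1.
Suffixed `du.ka.blu.so.pu.ka.gu` (7 syllables):
  Weights: 1 du L, 2 ka L, 3 blu L, 4 so L, 5 pu L, 6 ka L, 7 gu L.
  No heavy syllable in the domain; default to the first syllable = syllable 1.
  → primary stress on syllable 1.

no: stays on 1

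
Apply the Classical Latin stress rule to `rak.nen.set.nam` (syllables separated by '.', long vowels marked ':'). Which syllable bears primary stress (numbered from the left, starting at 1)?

Classical Latin: stress the penult if heavy (long vowel or closed), else the antepenult.
Weights: 2 nen H, 3 set H, 4 nam H.
The penult (syllable 3, set) is heavy, so it takes stress.
Stress on syllable 3: rak.nen.ˈset.nam.

3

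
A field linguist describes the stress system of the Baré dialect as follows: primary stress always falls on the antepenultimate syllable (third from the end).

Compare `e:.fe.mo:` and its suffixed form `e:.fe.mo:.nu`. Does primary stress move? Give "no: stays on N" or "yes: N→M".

Base `e:.fe.mo:` (3 syllables):
  The word has 3 syllables; the antepenultimate syllable (third from the end) is syllable 1 (e:).
  → primary stress on syllable 1.
Suffixed `e:.fe.mo:.nu` (4 syllables):
  The word has 4 syllables; the antepenultimate syllable (third from the end) is syllable 2 (fe).
  → primary stress on syllable 2.

yes: 1→2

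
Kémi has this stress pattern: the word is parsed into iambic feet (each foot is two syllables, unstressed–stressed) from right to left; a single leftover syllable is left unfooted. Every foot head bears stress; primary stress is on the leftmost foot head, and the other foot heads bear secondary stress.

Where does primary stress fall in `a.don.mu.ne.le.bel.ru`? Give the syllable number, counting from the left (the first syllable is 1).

Parse right to left into iambic (σˈσ) feet: a (don.ˈmu) (ne.ˈle) (bel.ˈru). Syllable 1 is left unfooted.
Foot heads (stressed positions): 3, 5, 7.
End Rule Leftmost: primary stress on the leftmost head = syllable 3.
Primary stress: syllable 3 → a.don.ˈmu.ne.le.bel.ru.

3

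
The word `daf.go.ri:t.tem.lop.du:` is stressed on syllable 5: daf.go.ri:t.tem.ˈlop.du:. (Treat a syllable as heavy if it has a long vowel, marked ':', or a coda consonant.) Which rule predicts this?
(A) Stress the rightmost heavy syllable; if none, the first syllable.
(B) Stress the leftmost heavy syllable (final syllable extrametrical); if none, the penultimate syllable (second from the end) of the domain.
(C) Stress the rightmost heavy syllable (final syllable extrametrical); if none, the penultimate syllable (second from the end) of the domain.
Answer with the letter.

Rule A → syllable 6 (observed: 5).
Rule B → syllable 1 (observed: 5).
Rule C → syllable 5 ✓.

C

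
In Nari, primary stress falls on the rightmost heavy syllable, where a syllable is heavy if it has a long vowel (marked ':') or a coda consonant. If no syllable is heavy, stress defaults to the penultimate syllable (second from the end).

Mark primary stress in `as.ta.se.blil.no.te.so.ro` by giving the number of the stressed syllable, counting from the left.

Weights: 1 as H, 2 ta L, 3 se L, 4 blil H, 5 no L, 6 te L, 7 so L, 8 ro L.
Heavy syllables in the domain: 1, 4. The rightmost is syllable 4 (blil).
Primary stress: syllable 4 → as.ta.se.ˈblil.no.te.so.ro.

4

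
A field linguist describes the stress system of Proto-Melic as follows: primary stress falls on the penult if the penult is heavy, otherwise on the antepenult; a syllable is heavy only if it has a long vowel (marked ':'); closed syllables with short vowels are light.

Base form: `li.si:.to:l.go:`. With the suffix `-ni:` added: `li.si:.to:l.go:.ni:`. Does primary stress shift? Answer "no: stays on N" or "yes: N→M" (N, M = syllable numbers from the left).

Base `li.si:.to:l.go:` (4 syllables):
  Weights: 2 si: H, 3 to:l H, 4 go: H.
  The penult (syllable 3, to:l) is heavy, so it takes stress.
  → primary stress on syllable 3.
Suffixed `li.si:.to:l.go:.ni:` (5 syllables):
  Weights: 3 to:l H, 4 go: H, 5 ni: H.
  The penult (syllable 4, go:) is heavy, so it takes stress.
  → primary stress on syllable 4.

yes: 3→4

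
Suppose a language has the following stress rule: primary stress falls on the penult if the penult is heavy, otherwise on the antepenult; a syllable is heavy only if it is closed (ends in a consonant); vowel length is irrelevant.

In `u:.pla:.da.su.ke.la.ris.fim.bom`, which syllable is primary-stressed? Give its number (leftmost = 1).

Weights: 7 ris H, 8 fim H, 9 bom H.
The penult (syllable 8, fim) is heavy, so it takes stress.
Primary stress: syllable 8 → u:.pla:.da.su.ke.la.ris.ˈfim.bom.

8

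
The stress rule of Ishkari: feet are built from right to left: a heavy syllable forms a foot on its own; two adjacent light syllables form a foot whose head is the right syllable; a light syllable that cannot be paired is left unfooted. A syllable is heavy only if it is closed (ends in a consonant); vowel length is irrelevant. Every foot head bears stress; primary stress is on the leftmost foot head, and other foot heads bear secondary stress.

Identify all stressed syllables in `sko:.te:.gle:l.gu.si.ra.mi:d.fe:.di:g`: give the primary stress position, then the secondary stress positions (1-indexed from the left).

Weights: 1 sko: L, 2 te: L, 3 gle:l H, 4 gu L, 5 si L, 6 ra L, 7 mi:d H, 8 fe: L, 9 di:g H.
Parse right to left (heavy = foot alone; LL = one foot; stranded L unfooted): (sko:.ˈte:) (ˈgle:l) gu (si.ˈra) (ˈmi:d) fe: (ˈdi:g).
Foot heads: 2, 3, 6, 7, 9.
Primary stress on the leftmost head = syllable 2.
Secondary stress on 3, 6, 7, 9: sko:.ˈte:.ˌgle:l.gu.si.ˌra.ˌmi:d.fe:.ˌdi:g.

primary 2, secondary 3, 6, 7, 9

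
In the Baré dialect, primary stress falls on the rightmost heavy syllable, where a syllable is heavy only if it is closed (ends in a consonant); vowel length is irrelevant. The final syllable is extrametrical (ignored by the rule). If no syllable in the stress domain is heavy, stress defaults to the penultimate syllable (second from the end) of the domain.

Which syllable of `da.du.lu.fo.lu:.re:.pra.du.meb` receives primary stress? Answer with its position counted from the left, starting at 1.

7

The final syllable (9, meb) is extrametrical; the stress domain is syllables 1–8.
Weights: 1 da L, 2 du L, 3 lu L, 4 fo L, 5 lu: L, 6 re: L, 7 pra L, 8 du L.
No heavy syllable in the domain; default to the penultimate syllable (second from the end) of the domain = syllable 7.
Primary stress: syllable 7 → da.du.lu.fo.lu:.re:.ˈpra.du.meb.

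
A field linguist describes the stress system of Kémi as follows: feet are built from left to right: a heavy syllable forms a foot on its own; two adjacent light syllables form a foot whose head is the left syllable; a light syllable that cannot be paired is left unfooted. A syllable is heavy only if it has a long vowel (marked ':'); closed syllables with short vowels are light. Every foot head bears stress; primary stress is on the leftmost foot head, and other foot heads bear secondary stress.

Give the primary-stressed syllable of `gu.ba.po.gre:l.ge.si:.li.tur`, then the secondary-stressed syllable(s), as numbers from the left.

primary 1, secondary 4, 6, 7

Weights: 1 gu L, 2 ba L, 3 po L, 4 gre:l H, 5 ge L, 6 si: H, 7 li L, 8 tur L.
Parse left to right (heavy = foot alone; LL = one foot; stranded L unfooted): (ˈgu.ba) po (ˈgre:l) ge (ˈsi:) (ˈli.tur).
Foot heads: 1, 4, 6, 7.
Primary stress on the leftmost head = syllable 1.
Secondary stress on 4, 6, 7: ˈgu.ba.po.ˌgre:l.ge.ˌsi:.ˌli.tur.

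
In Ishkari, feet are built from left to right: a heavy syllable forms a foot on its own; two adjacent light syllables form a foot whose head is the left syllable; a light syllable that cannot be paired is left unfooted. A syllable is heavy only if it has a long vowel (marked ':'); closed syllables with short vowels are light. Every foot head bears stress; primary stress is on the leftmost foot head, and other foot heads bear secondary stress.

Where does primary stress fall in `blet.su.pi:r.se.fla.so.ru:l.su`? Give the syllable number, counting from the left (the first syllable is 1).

1

Weights: 1 blet L, 2 su L, 3 pi:r H, 4 se L, 5 fla L, 6 so L, 7 ru:l H, 8 su L.
Parse left to right (heavy = foot alone; LL = one foot; stranded L unfooted): (ˈblet.su) (ˈpi:r) (ˈse.fla) so (ˈru:l) su.
Foot heads: 1, 3, 4, 7.
Primary stress on the leftmost head = syllable 1.
Primary stress: syllable 1 → ˈblet.su.pi:r.se.fla.so.ru:l.su.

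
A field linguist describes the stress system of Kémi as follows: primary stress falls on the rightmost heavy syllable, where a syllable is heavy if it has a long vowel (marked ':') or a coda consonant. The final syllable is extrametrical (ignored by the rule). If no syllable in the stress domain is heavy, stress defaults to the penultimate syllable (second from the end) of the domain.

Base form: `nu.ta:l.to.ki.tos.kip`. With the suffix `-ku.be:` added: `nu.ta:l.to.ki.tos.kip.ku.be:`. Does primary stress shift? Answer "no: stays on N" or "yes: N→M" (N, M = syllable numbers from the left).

yes: 5→6

Base `nu.ta:l.to.ki.tos.kip` (6 syllables):
  The final syllable (6, kip) is extrametrical; the stress domain is syllables 1–5.
  Weights: 1 nu L, 2 ta:l H, 3 to L, 4 ki L, 5 tos H.
  Heavy syllables in the domain: 2, 5. The rightmost is syllable 5 (tos).
  → primary stress on syllable 5.
Suffixed `nu.ta:l.to.ki.tos.kip.ku.be:` (8 syllables):
  The final syllable (8, be:) is extrametrical; the stress domain is syllables 1–7.
  Weights: 1 nu L, 2 ta:l H, 3 to L, 4 ki L, 5 tos H, 6 kip H, 7 ku L.
  Heavy syllables in the domain: 2, 5, 6. The rightmost is syllable 6 (kip).
  → primary stress on syllable 6.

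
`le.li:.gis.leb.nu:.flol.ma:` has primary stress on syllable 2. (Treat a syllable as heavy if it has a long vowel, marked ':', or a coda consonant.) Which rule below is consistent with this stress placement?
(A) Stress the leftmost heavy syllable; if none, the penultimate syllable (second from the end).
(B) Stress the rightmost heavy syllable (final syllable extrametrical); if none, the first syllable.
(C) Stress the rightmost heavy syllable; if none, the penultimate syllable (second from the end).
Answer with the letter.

Rule A → syllable 2 ✓.
Rule B → syllable 6 (observed: 2).
Rule C → syllable 7 (observed: 2).

A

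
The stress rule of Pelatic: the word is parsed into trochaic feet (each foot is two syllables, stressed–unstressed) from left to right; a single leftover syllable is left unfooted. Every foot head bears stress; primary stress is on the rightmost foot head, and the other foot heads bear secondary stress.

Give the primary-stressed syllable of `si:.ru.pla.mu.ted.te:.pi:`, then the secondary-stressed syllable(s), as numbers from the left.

Parse left to right into trochaic (ˈσσ) feet: (ˈsi:.ru) (ˈpla.mu) (ˈted.te:) pi:. Syllable 7 is left unfooted.
Foot heads (stressed positions): 1, 3, 5.
End Rule Rightmost: primary stress on the rightmost head = syllable 5.
Secondary stress on 1, 3: ˌsi:.ru.ˌpla.mu.ˈted.te:.pi:.

primary 5, secondary 1, 3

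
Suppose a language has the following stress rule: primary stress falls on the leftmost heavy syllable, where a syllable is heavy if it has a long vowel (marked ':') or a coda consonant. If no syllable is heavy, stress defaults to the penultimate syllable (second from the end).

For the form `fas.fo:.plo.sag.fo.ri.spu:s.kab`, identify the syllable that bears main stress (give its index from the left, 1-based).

1

Weights: 1 fas H, 2 fo: H, 3 plo L, 4 sag H, 5 fo L, 6 ri L, 7 spu:s H, 8 kab H.
Heavy syllables in the domain: 1, 2, 4, 7, 8. The leftmost is syllable 1 (fas).
Primary stress: syllable 1 → ˈfas.fo:.plo.sag.fo.ri.spu:s.kab.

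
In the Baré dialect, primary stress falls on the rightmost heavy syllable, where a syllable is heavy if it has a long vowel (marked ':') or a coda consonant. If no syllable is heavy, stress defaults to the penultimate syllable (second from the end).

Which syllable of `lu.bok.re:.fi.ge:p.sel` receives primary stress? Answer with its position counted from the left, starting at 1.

Weights: 1 lu L, 2 bok H, 3 re: H, 4 fi L, 5 ge:p H, 6 sel H.
Heavy syllables in the domain: 2, 3, 5, 6. The rightmost is syllable 6 (sel).
Primary stress: syllable 6 → lu.bok.re:.fi.ge:p.ˈsel.

6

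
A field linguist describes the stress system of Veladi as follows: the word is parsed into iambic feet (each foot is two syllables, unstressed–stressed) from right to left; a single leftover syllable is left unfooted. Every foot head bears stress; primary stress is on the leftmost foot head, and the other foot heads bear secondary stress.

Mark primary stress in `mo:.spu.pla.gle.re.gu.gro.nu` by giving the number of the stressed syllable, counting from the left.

2

Parse right to left into iambic (σˈσ) feet: (mo:.ˈspu) (pla.ˈgle) (re.ˈgu) (gro.ˈnu).
Foot heads (stressed positions): 2, 4, 6, 8.
End Rule Leftmost: primary stress on the leftmost head = syllable 2.
Primary stress: syllable 2 → mo:.ˈspu.pla.gle.re.gu.gro.nu.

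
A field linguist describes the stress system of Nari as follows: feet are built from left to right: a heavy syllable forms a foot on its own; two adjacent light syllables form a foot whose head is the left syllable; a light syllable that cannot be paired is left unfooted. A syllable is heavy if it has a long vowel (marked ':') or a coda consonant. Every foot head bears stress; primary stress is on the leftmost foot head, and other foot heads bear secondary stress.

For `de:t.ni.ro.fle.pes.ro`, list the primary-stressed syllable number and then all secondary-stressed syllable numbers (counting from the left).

Weights: 1 de:t H, 2 ni L, 3 ro L, 4 fle L, 5 pes H, 6 ro L.
Parse left to right (heavy = foot alone; LL = one foot; stranded L unfooted): (ˈde:t) (ˈni.ro) fle (ˈpes) ro.
Foot heads: 1, 2, 5.
Primary stress on the leftmost head = syllable 1.
Secondary stress on 2, 5: ˈde:t.ˌni.ro.fle.ˌpes.ro.

primary 1, secondary 2, 5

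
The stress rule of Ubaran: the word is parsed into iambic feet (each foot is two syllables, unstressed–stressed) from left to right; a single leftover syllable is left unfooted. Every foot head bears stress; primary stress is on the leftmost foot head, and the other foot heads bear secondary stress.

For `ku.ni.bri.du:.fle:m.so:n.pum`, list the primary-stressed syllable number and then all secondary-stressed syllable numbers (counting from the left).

primary 2, secondary 4, 6

Parse left to right into iambic (σˈσ) feet: (ku.ˈni) (bri.ˈdu:) (fle:m.ˈso:n) pum. Syllable 7 is left unfooted.
Foot heads (stressed positions): 2, 4, 6.
End Rule Leftmost: primary stress on the leftmost head = syllable 2.
Secondary stress on 4, 6: ku.ˈni.bri.ˌdu:.fle:m.ˌso:n.pum.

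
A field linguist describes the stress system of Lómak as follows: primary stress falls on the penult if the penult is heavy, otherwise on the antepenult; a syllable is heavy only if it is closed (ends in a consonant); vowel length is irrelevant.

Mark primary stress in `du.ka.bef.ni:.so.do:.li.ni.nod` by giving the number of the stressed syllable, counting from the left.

7

Weights: 7 li L, 8 ni L, 9 nod H.
The penult (syllable 8, ni) is light, so stress falls on the antepenult (syllable 7, li).
Primary stress: syllable 7 → du.ka.bef.ni:.so.do:.ˈli.ni.nod.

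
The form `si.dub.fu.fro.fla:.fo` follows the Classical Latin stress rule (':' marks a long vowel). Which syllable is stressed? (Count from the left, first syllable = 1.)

Classical Latin: stress the penult if heavy (long vowel or closed), else the antepenult.
Weights: 4 fro L, 5 fla: H, 6 fo L.
The penult (syllable 5, fla:) is heavy, so it takes stress.
Stress on syllable 5: si.dub.fu.fro.ˈfla:.fo.

5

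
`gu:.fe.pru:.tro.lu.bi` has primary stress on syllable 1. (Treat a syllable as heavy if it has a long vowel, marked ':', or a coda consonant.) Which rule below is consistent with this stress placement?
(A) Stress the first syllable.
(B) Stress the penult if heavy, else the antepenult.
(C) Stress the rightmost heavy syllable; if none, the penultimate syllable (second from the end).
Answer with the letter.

A

Rule A → syllable 1 ✓.
Rule B → syllable 4 (observed: 1).
Rule C → syllable 3 (observed: 1).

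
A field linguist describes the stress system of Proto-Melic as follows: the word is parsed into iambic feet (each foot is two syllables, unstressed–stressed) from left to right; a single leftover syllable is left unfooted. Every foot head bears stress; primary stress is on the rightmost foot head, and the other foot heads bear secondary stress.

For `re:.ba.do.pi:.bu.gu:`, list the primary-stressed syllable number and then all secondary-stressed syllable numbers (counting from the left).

primary 6, secondary 2, 4

Parse left to right into iambic (σˈσ) feet: (re:.ˈba) (do.ˈpi:) (bu.ˈgu:).
Foot heads (stressed positions): 2, 4, 6.
End Rule Rightmost: primary stress on the rightmost head = syllable 6.
Secondary stress on 2, 4: re:.ˌba.do.ˌpi:.bu.ˈgu:.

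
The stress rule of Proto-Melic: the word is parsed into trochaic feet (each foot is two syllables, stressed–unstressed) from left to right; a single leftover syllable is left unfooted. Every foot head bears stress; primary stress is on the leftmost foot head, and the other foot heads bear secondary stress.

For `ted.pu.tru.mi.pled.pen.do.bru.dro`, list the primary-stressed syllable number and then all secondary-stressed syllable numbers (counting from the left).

Parse left to right into trochaic (ˈσσ) feet: (ˈted.pu) (ˈtru.mi) (ˈpled.pen) (ˈdo.bru) dro. Syllable 9 is left unfooted.
Foot heads (stressed positions): 1, 3, 5, 7.
End Rule Leftmost: primary stress on the leftmost head = syllable 1.
Secondary stress on 3, 5, 7: ˈted.pu.ˌtru.mi.ˌpled.pen.ˌdo.bru.dro.

primary 1, secondary 3, 5, 7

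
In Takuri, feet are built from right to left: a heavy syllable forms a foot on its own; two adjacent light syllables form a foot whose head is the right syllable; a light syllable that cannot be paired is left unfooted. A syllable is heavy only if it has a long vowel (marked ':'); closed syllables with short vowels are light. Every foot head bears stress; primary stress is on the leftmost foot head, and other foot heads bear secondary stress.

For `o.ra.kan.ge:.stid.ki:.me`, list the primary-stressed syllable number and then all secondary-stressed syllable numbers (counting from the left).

Weights: 1 o L, 2 ra L, 3 kan L, 4 ge: H, 5 stid L, 6 ki: H, 7 me L.
Parse right to left (heavy = foot alone; LL = one foot; stranded L unfooted): o (ra.ˈkan) (ˈge:) stid (ˈki:) me.
Foot heads: 3, 4, 6.
Primary stress on the leftmost head = syllable 3.
Secondary stress on 4, 6: o.ra.ˈkan.ˌge:.stid.ˌki:.me.

primary 3, secondary 4, 6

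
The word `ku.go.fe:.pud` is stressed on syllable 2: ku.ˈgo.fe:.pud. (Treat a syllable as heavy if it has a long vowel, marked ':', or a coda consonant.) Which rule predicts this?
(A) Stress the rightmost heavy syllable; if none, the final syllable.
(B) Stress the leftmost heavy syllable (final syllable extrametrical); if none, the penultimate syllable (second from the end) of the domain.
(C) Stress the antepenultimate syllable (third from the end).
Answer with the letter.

C

Rule A → syllable 4 (observed: 2).
Rule B → syllable 3 (observed: 2).
Rule C → syllable 2 ✓.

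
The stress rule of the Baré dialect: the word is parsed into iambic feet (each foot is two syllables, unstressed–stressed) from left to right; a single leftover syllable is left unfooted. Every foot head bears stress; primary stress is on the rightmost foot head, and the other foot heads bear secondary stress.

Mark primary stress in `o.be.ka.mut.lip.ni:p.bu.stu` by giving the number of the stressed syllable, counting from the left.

Parse left to right into iambic (σˈσ) feet: (o.ˈbe) (ka.ˈmut) (lip.ˈni:p) (bu.ˈstu).
Foot heads (stressed positions): 2, 4, 6, 8.
End Rule Rightmost: primary stress on the rightmost head = syllable 8.
Primary stress: syllable 8 → o.be.ka.mut.lip.ni:p.bu.ˈstu.

8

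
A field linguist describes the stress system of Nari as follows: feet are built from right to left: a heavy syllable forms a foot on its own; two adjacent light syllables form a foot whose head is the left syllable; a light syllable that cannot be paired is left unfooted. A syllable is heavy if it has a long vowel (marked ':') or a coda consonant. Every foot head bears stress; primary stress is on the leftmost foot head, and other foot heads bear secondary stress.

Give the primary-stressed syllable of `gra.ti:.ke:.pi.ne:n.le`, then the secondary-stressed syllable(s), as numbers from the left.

primary 2, secondary 3, 5

Weights: 1 gra L, 2 ti: H, 3 ke: H, 4 pi L, 5 ne:n H, 6 le L.
Parse right to left (heavy = foot alone; LL = one foot; stranded L unfooted): gra (ˈti:) (ˈke:) pi (ˈne:n) le.
Foot heads: 2, 3, 5.
Primary stress on the leftmost head = syllable 2.
Secondary stress on 3, 5: gra.ˈti:.ˌke:.pi.ˌne:n.le.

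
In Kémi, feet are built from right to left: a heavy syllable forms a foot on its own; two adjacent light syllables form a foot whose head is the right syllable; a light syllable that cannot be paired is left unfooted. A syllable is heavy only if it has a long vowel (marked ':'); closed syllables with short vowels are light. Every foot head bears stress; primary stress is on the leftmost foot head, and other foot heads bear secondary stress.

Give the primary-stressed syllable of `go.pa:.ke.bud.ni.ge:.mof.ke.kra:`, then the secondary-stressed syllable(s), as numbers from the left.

Weights: 1 go L, 2 pa: H, 3 ke L, 4 bud L, 5 ni L, 6 ge: H, 7 mof L, 8 ke L, 9 kra: H.
Parse right to left (heavy = foot alone; LL = one foot; stranded L unfooted): go (ˈpa:) ke (bud.ˈni) (ˈge:) (mof.ˈke) (ˈkra:).
Foot heads: 2, 5, 6, 8, 9.
Primary stress on the leftmost head = syllable 2.
Secondary stress on 5, 6, 8, 9: go.ˈpa:.ke.bud.ˌni.ˌge:.mof.ˌke.ˌkra:.

primary 2, secondary 5, 6, 8, 9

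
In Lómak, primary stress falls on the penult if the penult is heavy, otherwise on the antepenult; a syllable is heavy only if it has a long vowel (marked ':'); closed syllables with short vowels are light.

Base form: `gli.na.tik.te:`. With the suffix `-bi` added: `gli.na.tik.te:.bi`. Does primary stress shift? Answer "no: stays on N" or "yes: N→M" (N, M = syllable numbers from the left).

yes: 2→4

Base `gli.na.tik.te:` (4 syllables):
  Weights: 2 na L, 3 tik L, 4 te: H.
  The penult (syllable 3, tik) is light, so stress falls on the antepenult (syllable 2, na).
  → primary stress on syllable 2.
Suffixed `gli.na.tik.te:.bi` (5 syllables):
  Weights: 3 tik L, 4 te: H, 5 bi L.
  The penult (syllable 4, te:) is heavy, so it takes stress.
  → primary stress on syllable 4.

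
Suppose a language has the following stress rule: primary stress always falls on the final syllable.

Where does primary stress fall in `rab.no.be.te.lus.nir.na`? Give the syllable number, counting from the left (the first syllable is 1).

The word has 7 syllables; the final syllable is syllable 7 (na).
Primary stress: syllable 7 → rab.no.be.te.lus.nir.ˈna.

7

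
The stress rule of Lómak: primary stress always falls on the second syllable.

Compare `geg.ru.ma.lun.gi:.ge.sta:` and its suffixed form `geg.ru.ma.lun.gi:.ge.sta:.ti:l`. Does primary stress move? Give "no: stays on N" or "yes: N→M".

Base `geg.ru.ma.lun.gi:.ge.sta:` (7 syllables):
  The word has 7 syllables; the second syllable is syllable 2 (ru).
  → primary stress on syllable 2.
Suffixed `geg.ru.ma.lun.gi:.ge.sta:.ti:l` (8 syllables):
  The word has 8 syllables; the second syllable is syllable 2 (ru).
  → primary stress on syllable 2.

no: stays on 2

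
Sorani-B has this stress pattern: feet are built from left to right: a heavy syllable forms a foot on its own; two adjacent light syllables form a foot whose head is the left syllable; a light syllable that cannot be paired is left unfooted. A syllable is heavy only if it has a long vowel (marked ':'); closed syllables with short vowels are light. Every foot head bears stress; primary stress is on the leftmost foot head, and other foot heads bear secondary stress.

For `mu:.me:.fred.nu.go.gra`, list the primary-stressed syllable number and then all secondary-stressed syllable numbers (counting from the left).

primary 1, secondary 2, 3, 5

Weights: 1 mu: H, 2 me: H, 3 fred L, 4 nu L, 5 go L, 6 gra L.
Parse left to right (heavy = foot alone; LL = one foot; stranded L unfooted): (ˈmu:) (ˈme:) (ˈfred.nu) (ˈgo.gra).
Foot heads: 1, 2, 3, 5.
Primary stress on the leftmost head = syllable 1.
Secondary stress on 2, 3, 5: ˈmu:.ˌme:.ˌfred.nu.ˌgo.gra.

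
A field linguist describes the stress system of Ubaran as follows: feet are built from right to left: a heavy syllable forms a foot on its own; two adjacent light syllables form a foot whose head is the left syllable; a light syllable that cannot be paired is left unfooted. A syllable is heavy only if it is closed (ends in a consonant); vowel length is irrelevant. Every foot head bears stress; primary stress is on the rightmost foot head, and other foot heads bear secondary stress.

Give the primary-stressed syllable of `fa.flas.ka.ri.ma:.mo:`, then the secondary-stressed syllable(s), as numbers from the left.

Weights: 1 fa L, 2 flas H, 3 ka L, 4 ri L, 5 ma: L, 6 mo: L.
Parse right to left (heavy = foot alone; LL = one foot; stranded L unfooted): fa (ˈflas) (ˈka.ri) (ˈma:.mo:).
Foot heads: 2, 3, 5.
Primary stress on the rightmost head = syllable 5.
Secondary stress on 2, 3: fa.ˌflas.ˌka.ri.ˈma:.mo:.

primary 5, secondary 2, 3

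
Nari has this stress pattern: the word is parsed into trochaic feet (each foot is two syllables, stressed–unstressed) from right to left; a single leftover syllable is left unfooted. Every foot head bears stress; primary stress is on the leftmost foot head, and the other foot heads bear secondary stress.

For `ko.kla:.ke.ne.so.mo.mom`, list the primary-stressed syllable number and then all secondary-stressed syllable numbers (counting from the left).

primary 2, secondary 4, 6

Parse right to left into trochaic (ˈσσ) feet: ko (ˈkla:.ke) (ˈne.so) (ˈmo.mom). Syllable 1 is left unfooted.
Foot heads (stressed positions): 2, 4, 6.
End Rule Leftmost: primary stress on the leftmost head = syllable 2.
Secondary stress on 4, 6: ko.ˈkla:.ke.ˌne.so.ˌmo.mom.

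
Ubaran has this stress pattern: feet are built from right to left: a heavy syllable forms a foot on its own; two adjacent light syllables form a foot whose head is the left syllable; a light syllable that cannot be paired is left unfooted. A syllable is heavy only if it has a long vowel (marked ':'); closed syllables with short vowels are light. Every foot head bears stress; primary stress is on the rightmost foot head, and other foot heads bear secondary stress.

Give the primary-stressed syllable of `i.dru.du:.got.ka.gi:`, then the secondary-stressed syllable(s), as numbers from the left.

primary 6, secondary 1, 3, 4

Weights: 1 i L, 2 dru L, 3 du: H, 4 got L, 5 ka L, 6 gi: H.
Parse right to left (heavy = foot alone; LL = one foot; stranded L unfooted): (ˈi.dru) (ˈdu:) (ˈgot.ka) (ˈgi:).
Foot heads: 1, 3, 4, 6.
Primary stress on the rightmost head = syllable 6.
Secondary stress on 1, 3, 4: ˌi.dru.ˌdu:.ˌgot.ka.ˈgi:.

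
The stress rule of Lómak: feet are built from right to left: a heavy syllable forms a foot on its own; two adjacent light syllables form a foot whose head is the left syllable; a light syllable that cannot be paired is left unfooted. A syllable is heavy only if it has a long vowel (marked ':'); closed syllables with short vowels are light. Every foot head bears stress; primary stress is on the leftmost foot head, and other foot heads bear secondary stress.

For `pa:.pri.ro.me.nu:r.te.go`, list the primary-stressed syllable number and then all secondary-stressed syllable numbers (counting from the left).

Weights: 1 pa: H, 2 pri L, 3 ro L, 4 me L, 5 nu:r H, 6 te L, 7 go L.
Parse right to left (heavy = foot alone; LL = one foot; stranded L unfooted): (ˈpa:) pri (ˈro.me) (ˈnu:r) (ˈte.go).
Foot heads: 1, 3, 5, 6.
Primary stress on the leftmost head = syllable 1.
Secondary stress on 3, 5, 6: ˈpa:.pri.ˌro.me.ˌnu:r.ˌte.go.

primary 1, secondary 3, 5, 6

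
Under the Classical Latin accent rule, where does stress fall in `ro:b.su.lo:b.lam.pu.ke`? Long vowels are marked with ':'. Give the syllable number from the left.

Classical Latin: stress the penult if heavy (long vowel or closed), else the antepenult.
Weights: 4 lam H, 5 pu L, 6 ke L.
The penult (syllable 5, pu) is light, so stress falls on the antepenult (syllable 4, lam).
Stress on syllable 4: ro:b.su.lo:b.ˈlam.pu.ke.

4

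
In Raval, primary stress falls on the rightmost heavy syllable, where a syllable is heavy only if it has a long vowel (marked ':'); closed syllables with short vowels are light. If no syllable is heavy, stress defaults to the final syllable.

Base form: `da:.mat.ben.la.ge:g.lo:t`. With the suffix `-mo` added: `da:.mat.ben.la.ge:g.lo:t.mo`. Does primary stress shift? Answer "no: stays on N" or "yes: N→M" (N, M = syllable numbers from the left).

no: stays on 6

Base `da:.mat.ben.la.ge:g.lo:t` (6 syllables):
  Weights: 1 da: H, 2 mat L, 3 ben L, 4 la L, 5 ge:g H, 6 lo:t H.
  Heavy syllables in the domain: 1, 5, 6. The rightmost is syllable 6 (lo:t).
  → primary stress on syllable 6.
Suffixed `da:.mat.ben.la.ge:g.lo:t.mo` (7 syllables):
  Weights: 1 da: H, 2 mat L, 3 ben L, 4 la L, 5 ge:g H, 6 lo:t H, 7 mo L.
  Heavy syllables in the domain: 1, 5, 6. The rightmost is syllable 6 (lo:t).
  → primary stress on syllable 6.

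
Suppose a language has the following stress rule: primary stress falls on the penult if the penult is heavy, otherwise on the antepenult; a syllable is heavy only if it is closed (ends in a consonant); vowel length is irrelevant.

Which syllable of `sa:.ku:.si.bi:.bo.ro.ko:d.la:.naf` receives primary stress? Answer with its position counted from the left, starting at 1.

Weights: 7 ko:d H, 8 la: L, 9 naf H.
The penult (syllable 8, la:) is light, so stress falls on the antepenult (syllable 7, ko:d).
Primary stress: syllable 7 → sa:.ku:.si.bi:.bo.ro.ˈko:d.la:.naf.

7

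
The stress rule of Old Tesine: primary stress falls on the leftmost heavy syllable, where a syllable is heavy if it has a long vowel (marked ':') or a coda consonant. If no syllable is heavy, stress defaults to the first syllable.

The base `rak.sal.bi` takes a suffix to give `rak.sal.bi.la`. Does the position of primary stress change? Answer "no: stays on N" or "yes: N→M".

Base `rak.sal.bi` (3 syllables):
  Weights: 1 rak H, 2 sal H, 3 bi L.
  Heavy syllables in the domain: 1, 2. The leftmost is syllable 1 (rak).
  → primary stress on syllable 1.
Suffixed `rak.sal.bi.la` (4 syllables):
  Weights: 1 rak H, 2 sal H, 3 bi L, 4 la L.
  Heavy syllables in the domain: 1, 2. The leftmost is syllable 1 (rak).
  → primary stress on syllable 1.

no: stays on 1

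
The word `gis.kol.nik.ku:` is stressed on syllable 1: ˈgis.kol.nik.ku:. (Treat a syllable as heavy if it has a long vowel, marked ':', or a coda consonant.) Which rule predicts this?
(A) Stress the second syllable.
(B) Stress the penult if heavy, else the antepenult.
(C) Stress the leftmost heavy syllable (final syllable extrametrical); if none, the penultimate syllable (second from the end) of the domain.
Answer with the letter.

Rule A → syllable 2 (observed: 1).
Rule B → syllable 3 (observed: 1).
Rule C → syllable 1 ✓.

C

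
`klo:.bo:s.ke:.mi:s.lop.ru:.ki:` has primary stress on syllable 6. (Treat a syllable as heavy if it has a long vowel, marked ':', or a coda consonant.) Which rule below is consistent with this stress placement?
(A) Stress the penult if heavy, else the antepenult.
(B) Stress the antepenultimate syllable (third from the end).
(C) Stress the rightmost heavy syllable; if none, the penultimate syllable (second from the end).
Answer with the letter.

Rule A → syllable 6 ✓.
Rule B → syllable 5 (observed: 6).
Rule C → syllable 7 (observed: 6).

A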